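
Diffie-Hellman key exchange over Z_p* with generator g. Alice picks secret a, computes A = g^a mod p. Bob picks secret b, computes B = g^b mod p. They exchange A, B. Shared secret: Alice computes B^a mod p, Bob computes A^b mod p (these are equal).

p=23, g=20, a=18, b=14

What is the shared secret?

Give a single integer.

A = 20^18 mod 23  (bits of 18 = 10010)
  bit 0 = 1: r = r^2 * 20 mod 23 = 1^2 * 20 = 1*20 = 20
  bit 1 = 0: r = r^2 mod 23 = 20^2 = 9
  bit 2 = 0: r = r^2 mod 23 = 9^2 = 12
  bit 3 = 1: r = r^2 * 20 mod 23 = 12^2 * 20 = 6*20 = 5
  bit 4 = 0: r = r^2 mod 23 = 5^2 = 2
  -> A = 2
B = 20^14 mod 23  (bits of 14 = 1110)
  bit 0 = 1: r = r^2 * 20 mod 23 = 1^2 * 20 = 1*20 = 20
  bit 1 = 1: r = r^2 * 20 mod 23 = 20^2 * 20 = 9*20 = 19
  bit 2 = 1: r = r^2 * 20 mod 23 = 19^2 * 20 = 16*20 = 21
  bit 3 = 0: r = r^2 mod 23 = 21^2 = 4
  -> B = 4
s = B^a = 4^18 mod 23  (bits of 18 = 10010)
  bit 0 = 1: r = r^2 * 4 mod 23 = 1^2 * 4 = 1*4 = 4
  bit 1 = 0: r = r^2 mod 23 = 4^2 = 16
  bit 2 = 0: r = r^2 mod 23 = 16^2 = 3
  bit 3 = 1: r = r^2 * 4 mod 23 = 3^2 * 4 = 9*4 = 13
  bit 4 = 0: r = r^2 mod 23 = 13^2 = 8
  -> s = B^a = 8

Answer: 8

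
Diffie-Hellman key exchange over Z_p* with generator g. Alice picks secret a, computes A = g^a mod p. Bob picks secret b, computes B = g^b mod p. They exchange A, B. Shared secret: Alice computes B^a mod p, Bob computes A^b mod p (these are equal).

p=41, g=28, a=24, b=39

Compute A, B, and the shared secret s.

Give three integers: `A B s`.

A = 28^24 mod 41  (bits of 24 = 11000)
  bit 0 = 1: r = r^2 * 28 mod 41 = 1^2 * 28 = 1*28 = 28
  bit 1 = 1: r = r^2 * 28 mod 41 = 28^2 * 28 = 5*28 = 17
  bit 2 = 0: r = r^2 mod 41 = 17^2 = 2
  bit 3 = 0: r = r^2 mod 41 = 2^2 = 4
  bit 4 = 0: r = r^2 mod 41 = 4^2 = 16
  -> A = 16
B = 28^39 mod 41  (bits of 39 = 100111)
  bit 0 = 1: r = r^2 * 28 mod 41 = 1^2 * 28 = 1*28 = 28
  bit 1 = 0: r = r^2 mod 41 = 28^2 = 5
  bit 2 = 0: r = r^2 mod 41 = 5^2 = 25
  bit 3 = 1: r = r^2 * 28 mod 41 = 25^2 * 28 = 10*28 = 34
  bit 4 = 1: r = r^2 * 28 mod 41 = 34^2 * 28 = 8*28 = 19
  bit 5 = 1: r = r^2 * 28 mod 41 = 19^2 * 28 = 33*28 = 22
  -> B = 22
s = B^a = 22^24 mod 41  (bits of 24 = 11000)
  bit 0 = 1: r = r^2 * 22 mod 41 = 1^2 * 22 = 1*22 = 22
  bit 1 = 1: r = r^2 * 22 mod 41 = 22^2 * 22 = 33*22 = 29
  bit 2 = 0: r = r^2 mod 41 = 29^2 = 21
  bit 3 = 0: r = r^2 mod 41 = 21^2 = 31
  bit 4 = 0: r = r^2 mod 41 = 31^2 = 18
  -> s = B^a = 18

Answer: 16 22 18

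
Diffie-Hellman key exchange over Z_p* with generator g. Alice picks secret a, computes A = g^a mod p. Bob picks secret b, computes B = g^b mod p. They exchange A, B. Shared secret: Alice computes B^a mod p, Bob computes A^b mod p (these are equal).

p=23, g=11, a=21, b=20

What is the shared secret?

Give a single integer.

A = 11^21 mod 23  (bits of 21 = 10101)
  bit 0 = 1: r = r^2 * 11 mod 23 = 1^2 * 11 = 1*11 = 11
  bit 1 = 0: r = r^2 mod 23 = 11^2 = 6
  bit 2 = 1: r = r^2 * 11 mod 23 = 6^2 * 11 = 13*11 = 5
  bit 3 = 0: r = r^2 mod 23 = 5^2 = 2
  bit 4 = 1: r = r^2 * 11 mod 23 = 2^2 * 11 = 4*11 = 21
  -> A = 21
B = 11^20 mod 23  (bits of 20 = 10100)
  bit 0 = 1: r = r^2 * 11 mod 23 = 1^2 * 11 = 1*11 = 11
  bit 1 = 0: r = r^2 mod 23 = 11^2 = 6
  bit 2 = 1: r = r^2 * 11 mod 23 = 6^2 * 11 = 13*11 = 5
  bit 3 = 0: r = r^2 mod 23 = 5^2 = 2
  bit 4 = 0: r = r^2 mod 23 = 2^2 = 4
  -> B = 4
s = B^a = 4^21 mod 23  (bits of 21 = 10101)
  bit 0 = 1: r = r^2 * 4 mod 23 = 1^2 * 4 = 1*4 = 4
  bit 1 = 0: r = r^2 mod 23 = 4^2 = 16
  bit 2 = 1: r = r^2 * 4 mod 23 = 16^2 * 4 = 3*4 = 12
  bit 3 = 0: r = r^2 mod 23 = 12^2 = 6
  bit 4 = 1: r = r^2 * 4 mod 23 = 6^2 * 4 = 13*4 = 6
  -> s = B^a = 6

Answer: 6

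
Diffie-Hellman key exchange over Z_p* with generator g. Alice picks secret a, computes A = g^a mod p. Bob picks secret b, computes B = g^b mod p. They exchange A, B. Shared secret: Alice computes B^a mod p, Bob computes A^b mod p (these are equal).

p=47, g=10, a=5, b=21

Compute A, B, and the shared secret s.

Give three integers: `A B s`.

A = 10^5 mod 47  (bits of 5 = 101)
  bit 0 = 1: r = r^2 * 10 mod 47 = 1^2 * 10 = 1*10 = 10
  bit 1 = 0: r = r^2 mod 47 = 10^2 = 6
  bit 2 = 1: r = r^2 * 10 mod 47 = 6^2 * 10 = 36*10 = 31
  -> A = 31
B = 10^21 mod 47  (bits of 21 = 10101)
  bit 0 = 1: r = r^2 * 10 mod 47 = 1^2 * 10 = 1*10 = 10
  bit 1 = 0: r = r^2 mod 47 = 10^2 = 6
  bit 2 = 1: r = r^2 * 10 mod 47 = 6^2 * 10 = 36*10 = 31
  bit 3 = 0: r = r^2 mod 47 = 31^2 = 21
  bit 4 = 1: r = r^2 * 10 mod 47 = 21^2 * 10 = 18*10 = 39
  -> B = 39
s = B^a = 39^5 mod 47  (bits of 5 = 101)
  bit 0 = 1: r = r^2 * 39 mod 47 = 1^2 * 39 = 1*39 = 39
  bit 1 = 0: r = r^2 mod 47 = 39^2 = 17
  bit 2 = 1: r = r^2 * 39 mod 47 = 17^2 * 39 = 7*39 = 38
  -> s = B^a = 38

Answer: 31 39 38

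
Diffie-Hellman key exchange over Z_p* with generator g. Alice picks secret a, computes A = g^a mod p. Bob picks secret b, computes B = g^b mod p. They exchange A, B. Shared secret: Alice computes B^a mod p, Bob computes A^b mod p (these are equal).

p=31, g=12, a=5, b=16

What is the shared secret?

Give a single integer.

A = 12^5 mod 31  (bits of 5 = 101)
  bit 0 = 1: r = r^2 * 12 mod 31 = 1^2 * 12 = 1*12 = 12
  bit 1 = 0: r = r^2 mod 31 = 12^2 = 20
  bit 2 = 1: r = r^2 * 12 mod 31 = 20^2 * 12 = 28*12 = 26
  -> A = 26
B = 12^16 mod 31  (bits of 16 = 10000)
  bit 0 = 1: r = r^2 * 12 mod 31 = 1^2 * 12 = 1*12 = 12
  bit 1 = 0: r = r^2 mod 31 = 12^2 = 20
  bit 2 = 0: r = r^2 mod 31 = 20^2 = 28
  bit 3 = 0: r = r^2 mod 31 = 28^2 = 9
  bit 4 = 0: r = r^2 mod 31 = 9^2 = 19
  -> B = 19
s = B^a = 19^5 mod 31  (bits of 5 = 101)
  bit 0 = 1: r = r^2 * 19 mod 31 = 1^2 * 19 = 1*19 = 19
  bit 1 = 0: r = r^2 mod 31 = 19^2 = 20
  bit 2 = 1: r = r^2 * 19 mod 31 = 20^2 * 19 = 28*19 = 5
  -> s = B^a = 5

Answer: 5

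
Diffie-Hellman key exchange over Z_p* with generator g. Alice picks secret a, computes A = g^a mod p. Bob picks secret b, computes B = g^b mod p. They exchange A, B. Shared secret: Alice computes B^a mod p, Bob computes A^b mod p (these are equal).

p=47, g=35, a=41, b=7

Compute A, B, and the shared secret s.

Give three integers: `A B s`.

Answer: 10 5 45

Derivation:
A = 35^41 mod 47  (bits of 41 = 101001)
  bit 0 = 1: r = r^2 * 35 mod 47 = 1^2 * 35 = 1*35 = 35
  bit 1 = 0: r = r^2 mod 47 = 35^2 = 3
  bit 2 = 1: r = r^2 * 35 mod 47 = 3^2 * 35 = 9*35 = 33
  bit 3 = 0: r = r^2 mod 47 = 33^2 = 8
  bit 4 = 0: r = r^2 mod 47 = 8^2 = 17
  bit 5 = 1: r = r^2 * 35 mod 47 = 17^2 * 35 = 7*35 = 10
  -> A = 10
B = 35^7 mod 47  (bits of 7 = 111)
  bit 0 = 1: r = r^2 * 35 mod 47 = 1^2 * 35 = 1*35 = 35
  bit 1 = 1: r = r^2 * 35 mod 47 = 35^2 * 35 = 3*35 = 11
  bit 2 = 1: r = r^2 * 35 mod 47 = 11^2 * 35 = 27*35 = 5
  -> B = 5
s = B^a = 5^41 mod 47  (bits of 41 = 101001)
  bit 0 = 1: r = r^2 * 5 mod 47 = 1^2 * 5 = 1*5 = 5
  bit 1 = 0: r = r^2 mod 47 = 5^2 = 25
  bit 2 = 1: r = r^2 * 5 mod 47 = 25^2 * 5 = 14*5 = 23
  bit 3 = 0: r = r^2 mod 47 = 23^2 = 12
  bit 4 = 0: r = r^2 mod 47 = 12^2 = 3
  bit 5 = 1: r = r^2 * 5 mod 47 = 3^2 * 5 = 9*5 = 45
  -> s = B^a = 45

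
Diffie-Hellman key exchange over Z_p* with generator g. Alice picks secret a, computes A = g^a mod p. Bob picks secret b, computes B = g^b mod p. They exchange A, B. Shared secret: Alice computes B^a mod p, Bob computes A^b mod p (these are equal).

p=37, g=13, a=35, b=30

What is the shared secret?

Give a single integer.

A = 13^35 mod 37  (bits of 35 = 100011)
  bit 0 = 1: r = r^2 * 13 mod 37 = 1^2 * 13 = 1*13 = 13
  bit 1 = 0: r = r^2 mod 37 = 13^2 = 21
  bit 2 = 0: r = r^2 mod 37 = 21^2 = 34
  bit 3 = 0: r = r^2 mod 37 = 34^2 = 9
  bit 4 = 1: r = r^2 * 13 mod 37 = 9^2 * 13 = 7*13 = 17
  bit 5 = 1: r = r^2 * 13 mod 37 = 17^2 * 13 = 30*13 = 20
  -> A = 20
B = 13^30 mod 37  (bits of 30 = 11110)
  bit 0 = 1: r = r^2 * 13 mod 37 = 1^2 * 13 = 1*13 = 13
  bit 1 = 1: r = r^2 * 13 mod 37 = 13^2 * 13 = 21*13 = 14
  bit 2 = 1: r = r^2 * 13 mod 37 = 14^2 * 13 = 11*13 = 32
  bit 3 = 1: r = r^2 * 13 mod 37 = 32^2 * 13 = 25*13 = 29
  bit 4 = 0: r = r^2 mod 37 = 29^2 = 27
  -> B = 27
s = B^a = 27^35 mod 37  (bits of 35 = 100011)
  bit 0 = 1: r = r^2 * 27 mod 37 = 1^2 * 27 = 1*27 = 27
  bit 1 = 0: r = r^2 mod 37 = 27^2 = 26
  bit 2 = 0: r = r^2 mod 37 = 26^2 = 10
  bit 3 = 0: r = r^2 mod 37 = 10^2 = 26
  bit 4 = 1: r = r^2 * 27 mod 37 = 26^2 * 27 = 10*27 = 11
  bit 5 = 1: r = r^2 * 27 mod 37 = 11^2 * 27 = 10*27 = 11
  -> s = B^a = 11

Answer: 11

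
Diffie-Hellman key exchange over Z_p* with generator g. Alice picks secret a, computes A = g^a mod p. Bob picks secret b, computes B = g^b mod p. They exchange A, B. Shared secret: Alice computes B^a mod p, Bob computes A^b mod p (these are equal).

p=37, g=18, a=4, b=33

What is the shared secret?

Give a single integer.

Answer: 26

Derivation:
A = 18^4 mod 37  (bits of 4 = 100)
  bit 0 = 1: r = r^2 * 18 mod 37 = 1^2 * 18 = 1*18 = 18
  bit 1 = 0: r = r^2 mod 37 = 18^2 = 28
  bit 2 = 0: r = r^2 mod 37 = 28^2 = 7
  -> A = 7
B = 18^33 mod 37  (bits of 33 = 100001)
  bit 0 = 1: r = r^2 * 18 mod 37 = 1^2 * 18 = 1*18 = 18
  bit 1 = 0: r = r^2 mod 37 = 18^2 = 28
  bit 2 = 0: r = r^2 mod 37 = 28^2 = 7
  bit 3 = 0: r = r^2 mod 37 = 7^2 = 12
  bit 4 = 0: r = r^2 mod 37 = 12^2 = 33
  bit 5 = 1: r = r^2 * 18 mod 37 = 33^2 * 18 = 16*18 = 29
  -> B = 29
s = B^a = 29^4 mod 37  (bits of 4 = 100)
  bit 0 = 1: r = r^2 * 29 mod 37 = 1^2 * 29 = 1*29 = 29
  bit 1 = 0: r = r^2 mod 37 = 29^2 = 27
  bit 2 = 0: r = r^2 mod 37 = 27^2 = 26
  -> s = B^a = 26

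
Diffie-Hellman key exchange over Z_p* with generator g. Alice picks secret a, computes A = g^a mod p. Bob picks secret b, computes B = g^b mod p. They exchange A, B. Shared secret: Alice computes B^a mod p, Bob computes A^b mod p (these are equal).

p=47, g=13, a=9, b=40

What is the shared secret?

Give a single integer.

A = 13^9 mod 47  (bits of 9 = 1001)
  bit 0 = 1: r = r^2 * 13 mod 47 = 1^2 * 13 = 1*13 = 13
  bit 1 = 0: r = r^2 mod 47 = 13^2 = 28
  bit 2 = 0: r = r^2 mod 47 = 28^2 = 32
  bit 3 = 1: r = r^2 * 13 mod 47 = 32^2 * 13 = 37*13 = 11
  -> A = 11
B = 13^40 mod 47  (bits of 40 = 101000)
  bit 0 = 1: r = r^2 * 13 mod 47 = 1^2 * 13 = 1*13 = 13
  bit 1 = 0: r = r^2 mod 47 = 13^2 = 28
  bit 2 = 1: r = r^2 * 13 mod 47 = 28^2 * 13 = 32*13 = 40
  bit 3 = 0: r = r^2 mod 47 = 40^2 = 2
  bit 4 = 0: r = r^2 mod 47 = 2^2 = 4
  bit 5 = 0: r = r^2 mod 47 = 4^2 = 16
  -> B = 16
s = B^a = 16^9 mod 47  (bits of 9 = 1001)
  bit 0 = 1: r = r^2 * 16 mod 47 = 1^2 * 16 = 1*16 = 16
  bit 1 = 0: r = r^2 mod 47 = 16^2 = 21
  bit 2 = 0: r = r^2 mod 47 = 21^2 = 18
  bit 3 = 1: r = r^2 * 16 mod 47 = 18^2 * 16 = 42*16 = 14
  -> s = B^a = 14

Answer: 14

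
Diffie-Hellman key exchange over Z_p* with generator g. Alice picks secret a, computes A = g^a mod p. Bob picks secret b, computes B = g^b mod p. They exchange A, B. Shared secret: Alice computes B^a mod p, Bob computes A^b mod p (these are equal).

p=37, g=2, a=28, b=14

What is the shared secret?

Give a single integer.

A = 2^28 mod 37  (bits of 28 = 11100)
  bit 0 = 1: r = r^2 * 2 mod 37 = 1^2 * 2 = 1*2 = 2
  bit 1 = 1: r = r^2 * 2 mod 37 = 2^2 * 2 = 4*2 = 8
  bit 2 = 1: r = r^2 * 2 mod 37 = 8^2 * 2 = 27*2 = 17
  bit 3 = 0: r = r^2 mod 37 = 17^2 = 30
  bit 4 = 0: r = r^2 mod 37 = 30^2 = 12
  -> A = 12
B = 2^14 mod 37  (bits of 14 = 1110)
  bit 0 = 1: r = r^2 * 2 mod 37 = 1^2 * 2 = 1*2 = 2
  bit 1 = 1: r = r^2 * 2 mod 37 = 2^2 * 2 = 4*2 = 8
  bit 2 = 1: r = r^2 * 2 mod 37 = 8^2 * 2 = 27*2 = 17
  bit 3 = 0: r = r^2 mod 37 = 17^2 = 30
  -> B = 30
s = B^a = 30^28 mod 37  (bits of 28 = 11100)
  bit 0 = 1: r = r^2 * 30 mod 37 = 1^2 * 30 = 1*30 = 30
  bit 1 = 1: r = r^2 * 30 mod 37 = 30^2 * 30 = 12*30 = 27
  bit 2 = 1: r = r^2 * 30 mod 37 = 27^2 * 30 = 26*30 = 3
  bit 3 = 0: r = r^2 mod 37 = 3^2 = 9
  bit 4 = 0: r = r^2 mod 37 = 9^2 = 7
  -> s = B^a = 7

Answer: 7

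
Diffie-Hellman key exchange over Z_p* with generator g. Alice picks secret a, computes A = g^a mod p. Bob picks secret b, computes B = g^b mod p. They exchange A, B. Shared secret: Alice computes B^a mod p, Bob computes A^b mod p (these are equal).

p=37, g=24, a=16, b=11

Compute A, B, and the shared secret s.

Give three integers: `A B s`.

Answer: 7 22 12

Derivation:
A = 24^16 mod 37  (bits of 16 = 10000)
  bit 0 = 1: r = r^2 * 24 mod 37 = 1^2 * 24 = 1*24 = 24
  bit 1 = 0: r = r^2 mod 37 = 24^2 = 21
  bit 2 = 0: r = r^2 mod 37 = 21^2 = 34
  bit 3 = 0: r = r^2 mod 37 = 34^2 = 9
  bit 4 = 0: r = r^2 mod 37 = 9^2 = 7
  -> A = 7
B = 24^11 mod 37  (bits of 11 = 1011)
  bit 0 = 1: r = r^2 * 24 mod 37 = 1^2 * 24 = 1*24 = 24
  bit 1 = 0: r = r^2 mod 37 = 24^2 = 21
  bit 2 = 1: r = r^2 * 24 mod 37 = 21^2 * 24 = 34*24 = 2
  bit 3 = 1: r = r^2 * 24 mod 37 = 2^2 * 24 = 4*24 = 22
  -> B = 22
s = B^a = 22^16 mod 37  (bits of 16 = 10000)
  bit 0 = 1: r = r^2 * 22 mod 37 = 1^2 * 22 = 1*22 = 22
  bit 1 = 0: r = r^2 mod 37 = 22^2 = 3
  bit 2 = 0: r = r^2 mod 37 = 3^2 = 9
  bit 3 = 0: r = r^2 mod 37 = 9^2 = 7
  bit 4 = 0: r = r^2 mod 37 = 7^2 = 12
  -> s = B^a = 12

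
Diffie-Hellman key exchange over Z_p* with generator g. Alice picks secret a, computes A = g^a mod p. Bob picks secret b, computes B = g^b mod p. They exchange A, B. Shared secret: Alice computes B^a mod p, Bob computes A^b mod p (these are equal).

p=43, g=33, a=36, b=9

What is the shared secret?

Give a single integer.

A = 33^36 mod 43  (bits of 36 = 100100)
  bit 0 = 1: r = r^2 * 33 mod 43 = 1^2 * 33 = 1*33 = 33
  bit 1 = 0: r = r^2 mod 43 = 33^2 = 14
  bit 2 = 0: r = r^2 mod 43 = 14^2 = 24
  bit 3 = 1: r = r^2 * 33 mod 43 = 24^2 * 33 = 17*33 = 2
  bit 4 = 0: r = r^2 mod 43 = 2^2 = 4
  bit 5 = 0: r = r^2 mod 43 = 4^2 = 16
  -> A = 16
B = 33^9 mod 43  (bits of 9 = 1001)
  bit 0 = 1: r = r^2 * 33 mod 43 = 1^2 * 33 = 1*33 = 33
  bit 1 = 0: r = r^2 mod 43 = 33^2 = 14
  bit 2 = 0: r = r^2 mod 43 = 14^2 = 24
  bit 3 = 1: r = r^2 * 33 mod 43 = 24^2 * 33 = 17*33 = 2
  -> B = 2
s = B^a = 2^36 mod 43  (bits of 36 = 100100)
  bit 0 = 1: r = r^2 * 2 mod 43 = 1^2 * 2 = 1*2 = 2
  bit 1 = 0: r = r^2 mod 43 = 2^2 = 4
  bit 2 = 0: r = r^2 mod 43 = 4^2 = 16
  bit 3 = 1: r = r^2 * 2 mod 43 = 16^2 * 2 = 41*2 = 39
  bit 4 = 0: r = r^2 mod 43 = 39^2 = 16
  bit 5 = 0: r = r^2 mod 43 = 16^2 = 41
  -> s = B^a = 41

Answer: 41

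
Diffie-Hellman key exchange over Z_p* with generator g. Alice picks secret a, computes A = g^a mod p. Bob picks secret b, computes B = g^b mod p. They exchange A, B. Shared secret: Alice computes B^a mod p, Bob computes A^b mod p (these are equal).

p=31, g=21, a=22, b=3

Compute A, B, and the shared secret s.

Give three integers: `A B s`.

A = 21^22 mod 31  (bits of 22 = 10110)
  bit 0 = 1: r = r^2 * 21 mod 31 = 1^2 * 21 = 1*21 = 21
  bit 1 = 0: r = r^2 mod 31 = 21^2 = 7
  bit 2 = 1: r = r^2 * 21 mod 31 = 7^2 * 21 = 18*21 = 6
  bit 3 = 1: r = r^2 * 21 mod 31 = 6^2 * 21 = 5*21 = 12
  bit 4 = 0: r = r^2 mod 31 = 12^2 = 20
  -> A = 20
B = 21^3 mod 31  (bits of 3 = 11)
  bit 0 = 1: r = r^2 * 21 mod 31 = 1^2 * 21 = 1*21 = 21
  bit 1 = 1: r = r^2 * 21 mod 31 = 21^2 * 21 = 7*21 = 23
  -> B = 23
s = B^a = 23^22 mod 31  (bits of 22 = 10110)
  bit 0 = 1: r = r^2 * 23 mod 31 = 1^2 * 23 = 1*23 = 23
  bit 1 = 0: r = r^2 mod 31 = 23^2 = 2
  bit 2 = 1: r = r^2 * 23 mod 31 = 2^2 * 23 = 4*23 = 30
  bit 3 = 1: r = r^2 * 23 mod 31 = 30^2 * 23 = 1*23 = 23
  bit 4 = 0: r = r^2 mod 31 = 23^2 = 2
  -> s = B^a = 2

Answer: 20 23 2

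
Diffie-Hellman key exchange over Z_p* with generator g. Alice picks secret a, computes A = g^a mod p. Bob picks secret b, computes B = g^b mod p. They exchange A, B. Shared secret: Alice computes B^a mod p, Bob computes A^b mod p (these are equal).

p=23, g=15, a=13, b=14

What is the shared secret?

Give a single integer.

A = 15^13 mod 23  (bits of 13 = 1101)
  bit 0 = 1: r = r^2 * 15 mod 23 = 1^2 * 15 = 1*15 = 15
  bit 1 = 1: r = r^2 * 15 mod 23 = 15^2 * 15 = 18*15 = 17
  bit 2 = 0: r = r^2 mod 23 = 17^2 = 13
  bit 3 = 1: r = r^2 * 15 mod 23 = 13^2 * 15 = 8*15 = 5
  -> A = 5
B = 15^14 mod 23  (bits of 14 = 1110)
  bit 0 = 1: r = r^2 * 15 mod 23 = 1^2 * 15 = 1*15 = 15
  bit 1 = 1: r = r^2 * 15 mod 23 = 15^2 * 15 = 18*15 = 17
  bit 2 = 1: r = r^2 * 15 mod 23 = 17^2 * 15 = 13*15 = 11
  bit 3 = 0: r = r^2 mod 23 = 11^2 = 6
  -> B = 6
s = B^a = 6^13 mod 23  (bits of 13 = 1101)
  bit 0 = 1: r = r^2 * 6 mod 23 = 1^2 * 6 = 1*6 = 6
  bit 1 = 1: r = r^2 * 6 mod 23 = 6^2 * 6 = 13*6 = 9
  bit 2 = 0: r = r^2 mod 23 = 9^2 = 12
  bit 3 = 1: r = r^2 * 6 mod 23 = 12^2 * 6 = 6*6 = 13
  -> s = B^a = 13

Answer: 13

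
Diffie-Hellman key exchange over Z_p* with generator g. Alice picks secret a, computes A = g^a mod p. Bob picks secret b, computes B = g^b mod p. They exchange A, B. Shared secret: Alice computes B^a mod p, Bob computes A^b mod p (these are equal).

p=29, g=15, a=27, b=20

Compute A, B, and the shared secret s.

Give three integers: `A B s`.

A = 15^27 mod 29  (bits of 27 = 11011)
  bit 0 = 1: r = r^2 * 15 mod 29 = 1^2 * 15 = 1*15 = 15
  bit 1 = 1: r = r^2 * 15 mod 29 = 15^2 * 15 = 22*15 = 11
  bit 2 = 0: r = r^2 mod 29 = 11^2 = 5
  bit 3 = 1: r = r^2 * 15 mod 29 = 5^2 * 15 = 25*15 = 27
  bit 4 = 1: r = r^2 * 15 mod 29 = 27^2 * 15 = 4*15 = 2
  -> A = 2
B = 15^20 mod 29  (bits of 20 = 10100)
  bit 0 = 1: r = r^2 * 15 mod 29 = 1^2 * 15 = 1*15 = 15
  bit 1 = 0: r = r^2 mod 29 = 15^2 = 22
  bit 2 = 1: r = r^2 * 15 mod 29 = 22^2 * 15 = 20*15 = 10
  bit 3 = 0: r = r^2 mod 29 = 10^2 = 13
  bit 4 = 0: r = r^2 mod 29 = 13^2 = 24
  -> B = 24
s = B^a = 24^27 mod 29  (bits of 27 = 11011)
  bit 0 = 1: r = r^2 * 24 mod 29 = 1^2 * 24 = 1*24 = 24
  bit 1 = 1: r = r^2 * 24 mod 29 = 24^2 * 24 = 25*24 = 20
  bit 2 = 0: r = r^2 mod 29 = 20^2 = 23
  bit 3 = 1: r = r^2 * 24 mod 29 = 23^2 * 24 = 7*24 = 23
  bit 4 = 1: r = r^2 * 24 mod 29 = 23^2 * 24 = 7*24 = 23
  -> s = B^a = 23

Answer: 2 24 23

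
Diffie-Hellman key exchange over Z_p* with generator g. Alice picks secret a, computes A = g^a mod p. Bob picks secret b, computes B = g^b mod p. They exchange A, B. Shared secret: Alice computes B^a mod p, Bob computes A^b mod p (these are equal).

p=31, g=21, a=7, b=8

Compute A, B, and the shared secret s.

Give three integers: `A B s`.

Answer: 11 14 19

Derivation:
A = 21^7 mod 31  (bits of 7 = 111)
  bit 0 = 1: r = r^2 * 21 mod 31 = 1^2 * 21 = 1*21 = 21
  bit 1 = 1: r = r^2 * 21 mod 31 = 21^2 * 21 = 7*21 = 23
  bit 2 = 1: r = r^2 * 21 mod 31 = 23^2 * 21 = 2*21 = 11
  -> A = 11
B = 21^8 mod 31  (bits of 8 = 1000)
  bit 0 = 1: r = r^2 * 21 mod 31 = 1^2 * 21 = 1*21 = 21
  bit 1 = 0: r = r^2 mod 31 = 21^2 = 7
  bit 2 = 0: r = r^2 mod 31 = 7^2 = 18
  bit 3 = 0: r = r^2 mod 31 = 18^2 = 14
  -> B = 14
s = B^a = 14^7 mod 31  (bits of 7 = 111)
  bit 0 = 1: r = r^2 * 14 mod 31 = 1^2 * 14 = 1*14 = 14
  bit 1 = 1: r = r^2 * 14 mod 31 = 14^2 * 14 = 10*14 = 16
  bit 2 = 1: r = r^2 * 14 mod 31 = 16^2 * 14 = 8*14 = 19
  -> s = B^a = 19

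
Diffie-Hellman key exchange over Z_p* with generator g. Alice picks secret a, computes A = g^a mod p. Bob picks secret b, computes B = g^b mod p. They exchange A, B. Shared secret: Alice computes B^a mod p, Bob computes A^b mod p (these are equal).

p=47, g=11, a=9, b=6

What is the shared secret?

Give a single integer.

Answer: 12

Derivation:
A = 11^9 mod 47  (bits of 9 = 1001)
  bit 0 = 1: r = r^2 * 11 mod 47 = 1^2 * 11 = 1*11 = 11
  bit 1 = 0: r = r^2 mod 47 = 11^2 = 27
  bit 2 = 0: r = r^2 mod 47 = 27^2 = 24
  bit 3 = 1: r = r^2 * 11 mod 47 = 24^2 * 11 = 12*11 = 38
  -> A = 38
B = 11^6 mod 47  (bits of 6 = 110)
  bit 0 = 1: r = r^2 * 11 mod 47 = 1^2 * 11 = 1*11 = 11
  bit 1 = 1: r = r^2 * 11 mod 47 = 11^2 * 11 = 27*11 = 15
  bit 2 = 0: r = r^2 mod 47 = 15^2 = 37
  -> B = 37
s = B^a = 37^9 mod 47  (bits of 9 = 1001)
  bit 0 = 1: r = r^2 * 37 mod 47 = 1^2 * 37 = 1*37 = 37
  bit 1 = 0: r = r^2 mod 47 = 37^2 = 6
  bit 2 = 0: r = r^2 mod 47 = 6^2 = 36
  bit 3 = 1: r = r^2 * 37 mod 47 = 36^2 * 37 = 27*37 = 12
  -> s = B^a = 12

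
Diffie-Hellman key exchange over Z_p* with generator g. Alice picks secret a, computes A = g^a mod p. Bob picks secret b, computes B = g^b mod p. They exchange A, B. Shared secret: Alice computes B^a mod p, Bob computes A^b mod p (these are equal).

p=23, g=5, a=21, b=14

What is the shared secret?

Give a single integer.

A = 5^21 mod 23  (bits of 21 = 10101)
  bit 0 = 1: r = r^2 * 5 mod 23 = 1^2 * 5 = 1*5 = 5
  bit 1 = 0: r = r^2 mod 23 = 5^2 = 2
  bit 2 = 1: r = r^2 * 5 mod 23 = 2^2 * 5 = 4*5 = 20
  bit 3 = 0: r = r^2 mod 23 = 20^2 = 9
  bit 4 = 1: r = r^2 * 5 mod 23 = 9^2 * 5 = 12*5 = 14
  -> A = 14
B = 5^14 mod 23  (bits of 14 = 1110)
  bit 0 = 1: r = r^2 * 5 mod 23 = 1^2 * 5 = 1*5 = 5
  bit 1 = 1: r = r^2 * 5 mod 23 = 5^2 * 5 = 2*5 = 10
  bit 2 = 1: r = r^2 * 5 mod 23 = 10^2 * 5 = 8*5 = 17
  bit 3 = 0: r = r^2 mod 23 = 17^2 = 13
  -> B = 13
s = B^a = 13^21 mod 23  (bits of 21 = 10101)
  bit 0 = 1: r = r^2 * 13 mod 23 = 1^2 * 13 = 1*13 = 13
  bit 1 = 0: r = r^2 mod 23 = 13^2 = 8
  bit 2 = 1: r = r^2 * 13 mod 23 = 8^2 * 13 = 18*13 = 4
  bit 3 = 0: r = r^2 mod 23 = 4^2 = 16
  bit 4 = 1: r = r^2 * 13 mod 23 = 16^2 * 13 = 3*13 = 16
  -> s = B^a = 16

Answer: 16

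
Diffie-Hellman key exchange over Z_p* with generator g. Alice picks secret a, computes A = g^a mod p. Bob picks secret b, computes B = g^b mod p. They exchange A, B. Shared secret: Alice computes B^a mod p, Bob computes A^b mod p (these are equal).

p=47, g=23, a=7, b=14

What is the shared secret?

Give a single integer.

A = 23^7 mod 47  (bits of 7 = 111)
  bit 0 = 1: r = r^2 * 23 mod 47 = 1^2 * 23 = 1*23 = 23
  bit 1 = 1: r = r^2 * 23 mod 47 = 23^2 * 23 = 12*23 = 41
  bit 2 = 1: r = r^2 * 23 mod 47 = 41^2 * 23 = 36*23 = 29
  -> A = 29
B = 23^14 mod 47  (bits of 14 = 1110)
  bit 0 = 1: r = r^2 * 23 mod 47 = 1^2 * 23 = 1*23 = 23
  bit 1 = 1: r = r^2 * 23 mod 47 = 23^2 * 23 = 12*23 = 41
  bit 2 = 1: r = r^2 * 23 mod 47 = 41^2 * 23 = 36*23 = 29
  bit 3 = 0: r = r^2 mod 47 = 29^2 = 42
  -> B = 42
s = B^a = 42^7 mod 47  (bits of 7 = 111)
  bit 0 = 1: r = r^2 * 42 mod 47 = 1^2 * 42 = 1*42 = 42
  bit 1 = 1: r = r^2 * 42 mod 47 = 42^2 * 42 = 25*42 = 16
  bit 2 = 1: r = r^2 * 42 mod 47 = 16^2 * 42 = 21*42 = 36
  -> s = B^a = 36

Answer: 36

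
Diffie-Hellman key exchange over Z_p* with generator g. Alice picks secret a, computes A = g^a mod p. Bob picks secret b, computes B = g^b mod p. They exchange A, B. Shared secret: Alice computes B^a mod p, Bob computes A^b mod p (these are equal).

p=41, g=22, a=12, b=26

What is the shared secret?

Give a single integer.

Answer: 10

Derivation:
A = 22^12 mod 41  (bits of 12 = 1100)
  bit 0 = 1: r = r^2 * 22 mod 41 = 1^2 * 22 = 1*22 = 22
  bit 1 = 1: r = r^2 * 22 mod 41 = 22^2 * 22 = 33*22 = 29
  bit 2 = 0: r = r^2 mod 41 = 29^2 = 21
  bit 3 = 0: r = r^2 mod 41 = 21^2 = 31
  -> A = 31
B = 22^26 mod 41  (bits of 26 = 11010)
  bit 0 = 1: r = r^2 * 22 mod 41 = 1^2 * 22 = 1*22 = 22
  bit 1 = 1: r = r^2 * 22 mod 41 = 22^2 * 22 = 33*22 = 29
  bit 2 = 0: r = r^2 mod 41 = 29^2 = 21
  bit 3 = 1: r = r^2 * 22 mod 41 = 21^2 * 22 = 31*22 = 26
  bit 4 = 0: r = r^2 mod 41 = 26^2 = 20
  -> B = 20
s = B^a = 20^12 mod 41  (bits of 12 = 1100)
  bit 0 = 1: r = r^2 * 20 mod 41 = 1^2 * 20 = 1*20 = 20
  bit 1 = 1: r = r^2 * 20 mod 41 = 20^2 * 20 = 31*20 = 5
  bit 2 = 0: r = r^2 mod 41 = 5^2 = 25
  bit 3 = 0: r = r^2 mod 41 = 25^2 = 10
  -> s = B^a = 10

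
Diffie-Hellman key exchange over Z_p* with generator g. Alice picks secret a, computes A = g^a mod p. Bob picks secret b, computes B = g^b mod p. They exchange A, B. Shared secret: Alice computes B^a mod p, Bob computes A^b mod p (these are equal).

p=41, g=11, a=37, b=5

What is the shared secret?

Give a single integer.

A = 11^37 mod 41  (bits of 37 = 100101)
  bit 0 = 1: r = r^2 * 11 mod 41 = 1^2 * 11 = 1*11 = 11
  bit 1 = 0: r = r^2 mod 41 = 11^2 = 39
  bit 2 = 0: r = r^2 mod 41 = 39^2 = 4
  bit 3 = 1: r = r^2 * 11 mod 41 = 4^2 * 11 = 16*11 = 12
  bit 4 = 0: r = r^2 mod 41 = 12^2 = 21
  bit 5 = 1: r = r^2 * 11 mod 41 = 21^2 * 11 = 31*11 = 13
  -> A = 13
B = 11^5 mod 41  (bits of 5 = 101)
  bit 0 = 1: r = r^2 * 11 mod 41 = 1^2 * 11 = 1*11 = 11
  bit 1 = 0: r = r^2 mod 41 = 11^2 = 39
  bit 2 = 1: r = r^2 * 11 mod 41 = 39^2 * 11 = 4*11 = 3
  -> B = 3
s = B^a = 3^37 mod 41  (bits of 37 = 100101)
  bit 0 = 1: r = r^2 * 3 mod 41 = 1^2 * 3 = 1*3 = 3
  bit 1 = 0: r = r^2 mod 41 = 3^2 = 9
  bit 2 = 0: r = r^2 mod 41 = 9^2 = 40
  bit 3 = 1: r = r^2 * 3 mod 41 = 40^2 * 3 = 1*3 = 3
  bit 4 = 0: r = r^2 mod 41 = 3^2 = 9
  bit 5 = 1: r = r^2 * 3 mod 41 = 9^2 * 3 = 40*3 = 38
  -> s = B^a = 38

Answer: 38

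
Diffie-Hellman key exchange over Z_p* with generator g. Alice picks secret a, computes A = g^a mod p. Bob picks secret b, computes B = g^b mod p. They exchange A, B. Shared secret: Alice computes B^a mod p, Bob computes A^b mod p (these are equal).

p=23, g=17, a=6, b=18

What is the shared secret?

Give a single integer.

Answer: 16

Derivation:
A = 17^6 mod 23  (bits of 6 = 110)
  bit 0 = 1: r = r^2 * 17 mod 23 = 1^2 * 17 = 1*17 = 17
  bit 1 = 1: r = r^2 * 17 mod 23 = 17^2 * 17 = 13*17 = 14
  bit 2 = 0: r = r^2 mod 23 = 14^2 = 12
  -> A = 12
B = 17^18 mod 23  (bits of 18 = 10010)
  bit 0 = 1: r = r^2 * 17 mod 23 = 1^2 * 17 = 1*17 = 17
  bit 1 = 0: r = r^2 mod 23 = 17^2 = 13
  bit 2 = 0: r = r^2 mod 23 = 13^2 = 8
  bit 3 = 1: r = r^2 * 17 mod 23 = 8^2 * 17 = 18*17 = 7
  bit 4 = 0: r = r^2 mod 23 = 7^2 = 3
  -> B = 3
s = B^a = 3^6 mod 23  (bits of 6 = 110)
  bit 0 = 1: r = r^2 * 3 mod 23 = 1^2 * 3 = 1*3 = 3
  bit 1 = 1: r = r^2 * 3 mod 23 = 3^2 * 3 = 9*3 = 4
  bit 2 = 0: r = r^2 mod 23 = 4^2 = 16
  -> s = B^a = 16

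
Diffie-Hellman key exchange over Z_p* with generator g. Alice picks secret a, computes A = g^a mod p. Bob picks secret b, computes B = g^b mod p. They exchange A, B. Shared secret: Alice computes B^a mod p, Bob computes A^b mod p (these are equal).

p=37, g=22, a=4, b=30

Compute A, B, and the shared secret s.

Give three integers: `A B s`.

A = 22^4 mod 37  (bits of 4 = 100)
  bit 0 = 1: r = r^2 * 22 mod 37 = 1^2 * 22 = 1*22 = 22
  bit 1 = 0: r = r^2 mod 37 = 22^2 = 3
  bit 2 = 0: r = r^2 mod 37 = 3^2 = 9
  -> A = 9
B = 22^30 mod 37  (bits of 30 = 11110)
  bit 0 = 1: r = r^2 * 22 mod 37 = 1^2 * 22 = 1*22 = 22
  bit 1 = 1: r = r^2 * 22 mod 37 = 22^2 * 22 = 3*22 = 29
  bit 2 = 1: r = r^2 * 22 mod 37 = 29^2 * 22 = 27*22 = 2
  bit 3 = 1: r = r^2 * 22 mod 37 = 2^2 * 22 = 4*22 = 14
  bit 4 = 0: r = r^2 mod 37 = 14^2 = 11
  -> B = 11
s = B^a = 11^4 mod 37  (bits of 4 = 100)
  bit 0 = 1: r = r^2 * 11 mod 37 = 1^2 * 11 = 1*11 = 11
  bit 1 = 0: r = r^2 mod 37 = 11^2 = 10
  bit 2 = 0: r = r^2 mod 37 = 10^2 = 26
  -> s = B^a = 26

Answer: 9 11 26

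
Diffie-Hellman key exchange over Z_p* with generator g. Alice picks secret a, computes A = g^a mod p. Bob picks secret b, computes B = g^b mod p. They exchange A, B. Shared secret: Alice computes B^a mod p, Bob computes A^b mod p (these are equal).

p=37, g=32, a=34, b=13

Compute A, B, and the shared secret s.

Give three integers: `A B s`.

Answer: 3 24 30

Derivation:
A = 32^34 mod 37  (bits of 34 = 100010)
  bit 0 = 1: r = r^2 * 32 mod 37 = 1^2 * 32 = 1*32 = 32
  bit 1 = 0: r = r^2 mod 37 = 32^2 = 25
  bit 2 = 0: r = r^2 mod 37 = 25^2 = 33
  bit 3 = 0: r = r^2 mod 37 = 33^2 = 16
  bit 4 = 1: r = r^2 * 32 mod 37 = 16^2 * 32 = 34*32 = 15
  bit 5 = 0: r = r^2 mod 37 = 15^2 = 3
  -> A = 3
B = 32^13 mod 37  (bits of 13 = 1101)
  bit 0 = 1: r = r^2 * 32 mod 37 = 1^2 * 32 = 1*32 = 32
  bit 1 = 1: r = r^2 * 32 mod 37 = 32^2 * 32 = 25*32 = 23
  bit 2 = 0: r = r^2 mod 37 = 23^2 = 11
  bit 3 = 1: r = r^2 * 32 mod 37 = 11^2 * 32 = 10*32 = 24
  -> B = 24
s = B^a = 24^34 mod 37  (bits of 34 = 100010)
  bit 0 = 1: r = r^2 * 24 mod 37 = 1^2 * 24 = 1*24 = 24
  bit 1 = 0: r = r^2 mod 37 = 24^2 = 21
  bit 2 = 0: r = r^2 mod 37 = 21^2 = 34
  bit 3 = 0: r = r^2 mod 37 = 34^2 = 9
  bit 4 = 1: r = r^2 * 24 mod 37 = 9^2 * 24 = 7*24 = 20
  bit 5 = 0: r = r^2 mod 37 = 20^2 = 30
  -> s = B^a = 30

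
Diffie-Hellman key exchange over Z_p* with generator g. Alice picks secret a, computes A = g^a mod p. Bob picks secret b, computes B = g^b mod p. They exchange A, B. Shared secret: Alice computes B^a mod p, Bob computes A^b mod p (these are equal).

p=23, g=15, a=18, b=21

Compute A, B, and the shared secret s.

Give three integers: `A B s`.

A = 15^18 mod 23  (bits of 18 = 10010)
  bit 0 = 1: r = r^2 * 15 mod 23 = 1^2 * 15 = 1*15 = 15
  bit 1 = 0: r = r^2 mod 23 = 15^2 = 18
  bit 2 = 0: r = r^2 mod 23 = 18^2 = 2
  bit 3 = 1: r = r^2 * 15 mod 23 = 2^2 * 15 = 4*15 = 14
  bit 4 = 0: r = r^2 mod 23 = 14^2 = 12
  -> A = 12
B = 15^21 mod 23  (bits of 21 = 10101)
  bit 0 = 1: r = r^2 * 15 mod 23 = 1^2 * 15 = 1*15 = 15
  bit 1 = 0: r = r^2 mod 23 = 15^2 = 18
  bit 2 = 1: r = r^2 * 15 mod 23 = 18^2 * 15 = 2*15 = 7
  bit 3 = 0: r = r^2 mod 23 = 7^2 = 3
  bit 4 = 1: r = r^2 * 15 mod 23 = 3^2 * 15 = 9*15 = 20
  -> B = 20
s = B^a = 20^18 mod 23  (bits of 18 = 10010)
  bit 0 = 1: r = r^2 * 20 mod 23 = 1^2 * 20 = 1*20 = 20
  bit 1 = 0: r = r^2 mod 23 = 20^2 = 9
  bit 2 = 0: r = r^2 mod 23 = 9^2 = 12
  bit 3 = 1: r = r^2 * 20 mod 23 = 12^2 * 20 = 6*20 = 5
  bit 4 = 0: r = r^2 mod 23 = 5^2 = 2
  -> s = B^a = 2

Answer: 12 20 2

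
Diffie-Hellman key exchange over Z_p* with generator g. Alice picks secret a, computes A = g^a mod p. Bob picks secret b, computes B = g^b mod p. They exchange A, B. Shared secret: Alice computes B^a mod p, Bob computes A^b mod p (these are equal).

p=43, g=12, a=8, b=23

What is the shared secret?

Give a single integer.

Answer: 24

Derivation:
A = 12^8 mod 43  (bits of 8 = 1000)
  bit 0 = 1: r = r^2 * 12 mod 43 = 1^2 * 12 = 1*12 = 12
  bit 1 = 0: r = r^2 mod 43 = 12^2 = 15
  bit 2 = 0: r = r^2 mod 43 = 15^2 = 10
  bit 3 = 0: r = r^2 mod 43 = 10^2 = 14
  -> A = 14
B = 12^23 mod 43  (bits of 23 = 10111)
  bit 0 = 1: r = r^2 * 12 mod 43 = 1^2 * 12 = 1*12 = 12
  bit 1 = 0: r = r^2 mod 43 = 12^2 = 15
  bit 2 = 1: r = r^2 * 12 mod 43 = 15^2 * 12 = 10*12 = 34
  bit 3 = 1: r = r^2 * 12 mod 43 = 34^2 * 12 = 38*12 = 26
  bit 4 = 1: r = r^2 * 12 mod 43 = 26^2 * 12 = 31*12 = 28
  -> B = 28
s = B^a = 28^8 mod 43  (bits of 8 = 1000)
  bit 0 = 1: r = r^2 * 28 mod 43 = 1^2 * 28 = 1*28 = 28
  bit 1 = 0: r = r^2 mod 43 = 28^2 = 10
  bit 2 = 0: r = r^2 mod 43 = 10^2 = 14
  bit 3 = 0: r = r^2 mod 43 = 14^2 = 24
  -> s = B^a = 24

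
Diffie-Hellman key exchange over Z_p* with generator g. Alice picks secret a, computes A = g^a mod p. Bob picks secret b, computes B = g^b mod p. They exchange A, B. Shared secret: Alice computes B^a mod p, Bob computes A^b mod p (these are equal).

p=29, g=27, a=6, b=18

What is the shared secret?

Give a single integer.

Answer: 20

Derivation:
A = 27^6 mod 29  (bits of 6 = 110)
  bit 0 = 1: r = r^2 * 27 mod 29 = 1^2 * 27 = 1*27 = 27
  bit 1 = 1: r = r^2 * 27 mod 29 = 27^2 * 27 = 4*27 = 21
  bit 2 = 0: r = r^2 mod 29 = 21^2 = 6
  -> A = 6
B = 27^18 mod 29  (bits of 18 = 10010)
  bit 0 = 1: r = r^2 * 27 mod 29 = 1^2 * 27 = 1*27 = 27
  bit 1 = 0: r = r^2 mod 29 = 27^2 = 4
  bit 2 = 0: r = r^2 mod 29 = 4^2 = 16
  bit 3 = 1: r = r^2 * 27 mod 29 = 16^2 * 27 = 24*27 = 10
  bit 4 = 0: r = r^2 mod 29 = 10^2 = 13
  -> B = 13
s = B^a = 13^6 mod 29  (bits of 6 = 110)
  bit 0 = 1: r = r^2 * 13 mod 29 = 1^2 * 13 = 1*13 = 13
  bit 1 = 1: r = r^2 * 13 mod 29 = 13^2 * 13 = 24*13 = 22
  bit 2 = 0: r = r^2 mod 29 = 22^2 = 20
  -> s = B^a = 20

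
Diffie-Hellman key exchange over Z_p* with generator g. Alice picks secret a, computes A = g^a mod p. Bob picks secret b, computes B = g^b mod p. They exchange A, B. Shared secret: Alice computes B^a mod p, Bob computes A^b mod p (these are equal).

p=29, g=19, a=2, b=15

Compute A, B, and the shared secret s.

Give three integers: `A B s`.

A = 19^2 mod 29  (bits of 2 = 10)
  bit 0 = 1: r = r^2 * 19 mod 29 = 1^2 * 19 = 1*19 = 19
  bit 1 = 0: r = r^2 mod 29 = 19^2 = 13
  -> A = 13
B = 19^15 mod 29  (bits of 15 = 1111)
  bit 0 = 1: r = r^2 * 19 mod 29 = 1^2 * 19 = 1*19 = 19
  bit 1 = 1: r = r^2 * 19 mod 29 = 19^2 * 19 = 13*19 = 15
  bit 2 = 1: r = r^2 * 19 mod 29 = 15^2 * 19 = 22*19 = 12
  bit 3 = 1: r = r^2 * 19 mod 29 = 12^2 * 19 = 28*19 = 10
  -> B = 10
s = B^a = 10^2 mod 29  (bits of 2 = 10)
  bit 0 = 1: r = r^2 * 10 mod 29 = 1^2 * 10 = 1*10 = 10
  bit 1 = 0: r = r^2 mod 29 = 10^2 = 13
  -> s = B^a = 13

Answer: 13 10 13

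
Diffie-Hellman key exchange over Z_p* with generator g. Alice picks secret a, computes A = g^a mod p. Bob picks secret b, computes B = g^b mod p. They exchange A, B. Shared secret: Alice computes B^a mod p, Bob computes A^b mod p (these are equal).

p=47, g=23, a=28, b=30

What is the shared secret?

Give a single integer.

A = 23^28 mod 47  (bits of 28 = 11100)
  bit 0 = 1: r = r^2 * 23 mod 47 = 1^2 * 23 = 1*23 = 23
  bit 1 = 1: r = r^2 * 23 mod 47 = 23^2 * 23 = 12*23 = 41
  bit 2 = 1: r = r^2 * 23 mod 47 = 41^2 * 23 = 36*23 = 29
  bit 3 = 0: r = r^2 mod 47 = 29^2 = 42
  bit 4 = 0: r = r^2 mod 47 = 42^2 = 25
  -> A = 25
B = 23^30 mod 47  (bits of 30 = 11110)
  bit 0 = 1: r = r^2 * 23 mod 47 = 1^2 * 23 = 1*23 = 23
  bit 1 = 1: r = r^2 * 23 mod 47 = 23^2 * 23 = 12*23 = 41
  bit 2 = 1: r = r^2 * 23 mod 47 = 41^2 * 23 = 36*23 = 29
  bit 3 = 1: r = r^2 * 23 mod 47 = 29^2 * 23 = 42*23 = 26
  bit 4 = 0: r = r^2 mod 47 = 26^2 = 18
  -> B = 18
s = B^a = 18^28 mod 47  (bits of 28 = 11100)
  bit 0 = 1: r = r^2 * 18 mod 47 = 1^2 * 18 = 1*18 = 18
  bit 1 = 1: r = r^2 * 18 mod 47 = 18^2 * 18 = 42*18 = 4
  bit 2 = 1: r = r^2 * 18 mod 47 = 4^2 * 18 = 16*18 = 6
  bit 3 = 0: r = r^2 mod 47 = 6^2 = 36
  bit 4 = 0: r = r^2 mod 47 = 36^2 = 27
  -> s = B^a = 27

Answer: 27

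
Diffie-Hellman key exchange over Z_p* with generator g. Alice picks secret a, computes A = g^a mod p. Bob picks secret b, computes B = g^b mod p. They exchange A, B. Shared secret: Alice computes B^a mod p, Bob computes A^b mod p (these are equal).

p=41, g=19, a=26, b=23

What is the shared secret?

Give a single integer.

Answer: 5

Derivation:
A = 19^26 mod 41  (bits of 26 = 11010)
  bit 0 = 1: r = r^2 * 19 mod 41 = 1^2 * 19 = 1*19 = 19
  bit 1 = 1: r = r^2 * 19 mod 41 = 19^2 * 19 = 33*19 = 12
  bit 2 = 0: r = r^2 mod 41 = 12^2 = 21
  bit 3 = 1: r = r^2 * 19 mod 41 = 21^2 * 19 = 31*19 = 15
  bit 4 = 0: r = r^2 mod 41 = 15^2 = 20
  -> A = 20
B = 19^23 mod 41  (bits of 23 = 10111)
  bit 0 = 1: r = r^2 * 19 mod 41 = 1^2 * 19 = 1*19 = 19
  bit 1 = 0: r = r^2 mod 41 = 19^2 = 33
  bit 2 = 1: r = r^2 * 19 mod 41 = 33^2 * 19 = 23*19 = 27
  bit 3 = 1: r = r^2 * 19 mod 41 = 27^2 * 19 = 32*19 = 34
  bit 4 = 1: r = r^2 * 19 mod 41 = 34^2 * 19 = 8*19 = 29
  -> B = 29
s = B^a = 29^26 mod 41  (bits of 26 = 11010)
  bit 0 = 1: r = r^2 * 29 mod 41 = 1^2 * 29 = 1*29 = 29
  bit 1 = 1: r = r^2 * 29 mod 41 = 29^2 * 29 = 21*29 = 35
  bit 2 = 0: r = r^2 mod 41 = 35^2 = 36
  bit 3 = 1: r = r^2 * 29 mod 41 = 36^2 * 29 = 25*29 = 28
  bit 4 = 0: r = r^2 mod 41 = 28^2 = 5
  -> s = B^a = 5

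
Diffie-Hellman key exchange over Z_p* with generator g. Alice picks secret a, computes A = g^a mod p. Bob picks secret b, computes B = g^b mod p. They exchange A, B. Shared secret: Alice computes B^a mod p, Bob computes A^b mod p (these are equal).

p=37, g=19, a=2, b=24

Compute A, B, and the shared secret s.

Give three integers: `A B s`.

Answer: 28 26 10

Derivation:
A = 19^2 mod 37  (bits of 2 = 10)
  bit 0 = 1: r = r^2 * 19 mod 37 = 1^2 * 19 = 1*19 = 19
  bit 1 = 0: r = r^2 mod 37 = 19^2 = 28
  -> A = 28
B = 19^24 mod 37  (bits of 24 = 11000)
  bit 0 = 1: r = r^2 * 19 mod 37 = 1^2 * 19 = 1*19 = 19
  bit 1 = 1: r = r^2 * 19 mod 37 = 19^2 * 19 = 28*19 = 14
  bit 2 = 0: r = r^2 mod 37 = 14^2 = 11
  bit 3 = 0: r = r^2 mod 37 = 11^2 = 10
  bit 4 = 0: r = r^2 mod 37 = 10^2 = 26
  -> B = 26
s = B^a = 26^2 mod 37  (bits of 2 = 10)
  bit 0 = 1: r = r^2 * 26 mod 37 = 1^2 * 26 = 1*26 = 26
  bit 1 = 0: r = r^2 mod 37 = 26^2 = 10
  -> s = B^a = 10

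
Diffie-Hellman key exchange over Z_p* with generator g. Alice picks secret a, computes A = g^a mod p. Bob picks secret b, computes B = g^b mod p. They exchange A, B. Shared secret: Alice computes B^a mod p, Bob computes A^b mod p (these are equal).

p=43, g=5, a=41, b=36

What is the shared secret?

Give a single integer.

A = 5^41 mod 43  (bits of 41 = 101001)
  bit 0 = 1: r = r^2 * 5 mod 43 = 1^2 * 5 = 1*5 = 5
  bit 1 = 0: r = r^2 mod 43 = 5^2 = 25
  bit 2 = 1: r = r^2 * 5 mod 43 = 25^2 * 5 = 23*5 = 29
  bit 3 = 0: r = r^2 mod 43 = 29^2 = 24
  bit 4 = 0: r = r^2 mod 43 = 24^2 = 17
  bit 5 = 1: r = r^2 * 5 mod 43 = 17^2 * 5 = 31*5 = 26
  -> A = 26
B = 5^36 mod 43  (bits of 36 = 100100)
  bit 0 = 1: r = r^2 * 5 mod 43 = 1^2 * 5 = 1*5 = 5
  bit 1 = 0: r = r^2 mod 43 = 5^2 = 25
  bit 2 = 0: r = r^2 mod 43 = 25^2 = 23
  bit 3 = 1: r = r^2 * 5 mod 43 = 23^2 * 5 = 13*5 = 22
  bit 4 = 0: r = r^2 mod 43 = 22^2 = 11
  bit 5 = 0: r = r^2 mod 43 = 11^2 = 35
  -> B = 35
s = B^a = 35^41 mod 43  (bits of 41 = 101001)
  bit 0 = 1: r = r^2 * 35 mod 43 = 1^2 * 35 = 1*35 = 35
  bit 1 = 0: r = r^2 mod 43 = 35^2 = 21
  bit 2 = 1: r = r^2 * 35 mod 43 = 21^2 * 35 = 11*35 = 41
  bit 3 = 0: r = r^2 mod 43 = 41^2 = 4
  bit 4 = 0: r = r^2 mod 43 = 4^2 = 16
  bit 5 = 1: r = r^2 * 35 mod 43 = 16^2 * 35 = 41*35 = 16
  -> s = B^a = 16

Answer: 16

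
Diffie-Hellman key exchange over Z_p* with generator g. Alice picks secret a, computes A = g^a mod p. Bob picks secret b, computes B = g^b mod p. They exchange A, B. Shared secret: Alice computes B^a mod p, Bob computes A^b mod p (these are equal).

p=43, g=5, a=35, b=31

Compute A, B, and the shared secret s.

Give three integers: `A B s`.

Answer: 7 19 7

Derivation:
A = 5^35 mod 43  (bits of 35 = 100011)
  bit 0 = 1: r = r^2 * 5 mod 43 = 1^2 * 5 = 1*5 = 5
  bit 1 = 0: r = r^2 mod 43 = 5^2 = 25
  bit 2 = 0: r = r^2 mod 43 = 25^2 = 23
  bit 3 = 0: r = r^2 mod 43 = 23^2 = 13
  bit 4 = 1: r = r^2 * 5 mod 43 = 13^2 * 5 = 40*5 = 28
  bit 5 = 1: r = r^2 * 5 mod 43 = 28^2 * 5 = 10*5 = 7
  -> A = 7
B = 5^31 mod 43  (bits of 31 = 11111)
  bit 0 = 1: r = r^2 * 5 mod 43 = 1^2 * 5 = 1*5 = 5
  bit 1 = 1: r = r^2 * 5 mod 43 = 5^2 * 5 = 25*5 = 39
  bit 2 = 1: r = r^2 * 5 mod 43 = 39^2 * 5 = 16*5 = 37
  bit 3 = 1: r = r^2 * 5 mod 43 = 37^2 * 5 = 36*5 = 8
  bit 4 = 1: r = r^2 * 5 mod 43 = 8^2 * 5 = 21*5 = 19
  -> B = 19
s = B^a = 19^35 mod 43  (bits of 35 = 100011)
  bit 0 = 1: r = r^2 * 19 mod 43 = 1^2 * 19 = 1*19 = 19
  bit 1 = 0: r = r^2 mod 43 = 19^2 = 17
  bit 2 = 0: r = r^2 mod 43 = 17^2 = 31
  bit 3 = 0: r = r^2 mod 43 = 31^2 = 15
  bit 4 = 1: r = r^2 * 19 mod 43 = 15^2 * 19 = 10*19 = 18
  bit 5 = 1: r = r^2 * 19 mod 43 = 18^2 * 19 = 23*19 = 7
  -> s = B^a = 7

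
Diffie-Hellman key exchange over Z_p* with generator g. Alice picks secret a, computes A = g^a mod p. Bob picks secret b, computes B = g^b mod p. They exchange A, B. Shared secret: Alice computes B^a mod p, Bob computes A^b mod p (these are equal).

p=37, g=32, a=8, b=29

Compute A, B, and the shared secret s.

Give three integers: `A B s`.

A = 32^8 mod 37  (bits of 8 = 1000)
  bit 0 = 1: r = r^2 * 32 mod 37 = 1^2 * 32 = 1*32 = 32
  bit 1 = 0: r = r^2 mod 37 = 32^2 = 25
  bit 2 = 0: r = r^2 mod 37 = 25^2 = 33
  bit 3 = 0: r = r^2 mod 37 = 33^2 = 16
  -> A = 16
B = 32^29 mod 37  (bits of 29 = 11101)
  bit 0 = 1: r = r^2 * 32 mod 37 = 1^2 * 32 = 1*32 = 32
  bit 1 = 1: r = r^2 * 32 mod 37 = 32^2 * 32 = 25*32 = 23
  bit 2 = 1: r = r^2 * 32 mod 37 = 23^2 * 32 = 11*32 = 19
  bit 3 = 0: r = r^2 mod 37 = 19^2 = 28
  bit 4 = 1: r = r^2 * 32 mod 37 = 28^2 * 32 = 7*32 = 2
  -> B = 2
s = B^a = 2^8 mod 37  (bits of 8 = 1000)
  bit 0 = 1: r = r^2 * 2 mod 37 = 1^2 * 2 = 1*2 = 2
  bit 1 = 0: r = r^2 mod 37 = 2^2 = 4
  bit 2 = 0: r = r^2 mod 37 = 4^2 = 16
  bit 3 = 0: r = r^2 mod 37 = 16^2 = 34
  -> s = B^a = 34

Answer: 16 2 34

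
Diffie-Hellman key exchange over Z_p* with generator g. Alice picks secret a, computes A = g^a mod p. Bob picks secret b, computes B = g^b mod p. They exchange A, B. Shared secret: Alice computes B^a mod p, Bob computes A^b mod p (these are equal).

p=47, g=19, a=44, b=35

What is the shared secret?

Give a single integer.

A = 19^44 mod 47  (bits of 44 = 101100)
  bit 0 = 1: r = r^2 * 19 mod 47 = 1^2 * 19 = 1*19 = 19
  bit 1 = 0: r = r^2 mod 47 = 19^2 = 32
  bit 2 = 1: r = r^2 * 19 mod 47 = 32^2 * 19 = 37*19 = 45
  bit 3 = 1: r = r^2 * 19 mod 47 = 45^2 * 19 = 4*19 = 29
  bit 4 = 0: r = r^2 mod 47 = 29^2 = 42
  bit 5 = 0: r = r^2 mod 47 = 42^2 = 25
  -> A = 25
B = 19^35 mod 47  (bits of 35 = 100011)
  bit 0 = 1: r = r^2 * 19 mod 47 = 1^2 * 19 = 1*19 = 19
  bit 1 = 0: r = r^2 mod 47 = 19^2 = 32
  bit 2 = 0: r = r^2 mod 47 = 32^2 = 37
  bit 3 = 0: r = r^2 mod 47 = 37^2 = 6
  bit 4 = 1: r = r^2 * 19 mod 47 = 6^2 * 19 = 36*19 = 26
  bit 5 = 1: r = r^2 * 19 mod 47 = 26^2 * 19 = 18*19 = 13
  -> B = 13
s = B^a = 13^44 mod 47  (bits of 44 = 101100)
  bit 0 = 1: r = r^2 * 13 mod 47 = 1^2 * 13 = 1*13 = 13
  bit 1 = 0: r = r^2 mod 47 = 13^2 = 28
  bit 2 = 1: r = r^2 * 13 mod 47 = 28^2 * 13 = 32*13 = 40
  bit 3 = 1: r = r^2 * 13 mod 47 = 40^2 * 13 = 2*13 = 26
  bit 4 = 0: r = r^2 mod 47 = 26^2 = 18
  bit 5 = 0: r = r^2 mod 47 = 18^2 = 42
  -> s = B^a = 42

Answer: 42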